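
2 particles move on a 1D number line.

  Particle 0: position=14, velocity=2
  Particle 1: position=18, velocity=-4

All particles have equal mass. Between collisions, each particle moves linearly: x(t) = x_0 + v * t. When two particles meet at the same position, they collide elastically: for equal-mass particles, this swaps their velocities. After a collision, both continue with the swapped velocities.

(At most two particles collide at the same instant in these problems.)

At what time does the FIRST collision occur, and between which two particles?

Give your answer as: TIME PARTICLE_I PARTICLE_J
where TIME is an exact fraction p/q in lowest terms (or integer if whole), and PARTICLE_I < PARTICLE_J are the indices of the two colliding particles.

Pair (0,1): pos 14,18 vel 2,-4 -> gap=4, closing at 6/unit, collide at t=2/3
Earliest collision: t=2/3 between 0 and 1

Answer: 2/3 0 1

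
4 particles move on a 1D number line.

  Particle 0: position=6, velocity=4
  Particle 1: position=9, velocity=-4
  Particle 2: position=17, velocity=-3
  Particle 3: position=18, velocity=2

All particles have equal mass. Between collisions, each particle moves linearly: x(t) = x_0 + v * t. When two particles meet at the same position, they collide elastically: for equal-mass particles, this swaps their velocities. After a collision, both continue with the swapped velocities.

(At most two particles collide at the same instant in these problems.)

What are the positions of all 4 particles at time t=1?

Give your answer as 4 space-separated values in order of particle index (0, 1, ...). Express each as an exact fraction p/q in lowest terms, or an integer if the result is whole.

Answer: 5 10 14 20

Derivation:
Collision at t=3/8: particles 0 and 1 swap velocities; positions: p0=15/2 p1=15/2 p2=127/8 p3=75/4; velocities now: v0=-4 v1=4 v2=-3 v3=2
Advance to t=1 (no further collisions before then); velocities: v0=-4 v1=4 v2=-3 v3=2; positions = 5 10 14 20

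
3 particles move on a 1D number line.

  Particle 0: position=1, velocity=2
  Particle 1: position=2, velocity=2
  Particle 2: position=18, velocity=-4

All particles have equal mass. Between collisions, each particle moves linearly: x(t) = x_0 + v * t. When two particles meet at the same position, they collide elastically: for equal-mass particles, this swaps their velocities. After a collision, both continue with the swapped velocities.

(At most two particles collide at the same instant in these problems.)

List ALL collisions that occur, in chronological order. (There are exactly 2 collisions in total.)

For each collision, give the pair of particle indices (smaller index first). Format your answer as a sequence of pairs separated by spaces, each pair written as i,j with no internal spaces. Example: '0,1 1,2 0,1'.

Collision at t=8/3: particles 1 and 2 swap velocities; positions: p0=19/3 p1=22/3 p2=22/3; velocities now: v0=2 v1=-4 v2=2
Collision at t=17/6: particles 0 and 1 swap velocities; positions: p0=20/3 p1=20/3 p2=23/3; velocities now: v0=-4 v1=2 v2=2

Answer: 1,2 0,1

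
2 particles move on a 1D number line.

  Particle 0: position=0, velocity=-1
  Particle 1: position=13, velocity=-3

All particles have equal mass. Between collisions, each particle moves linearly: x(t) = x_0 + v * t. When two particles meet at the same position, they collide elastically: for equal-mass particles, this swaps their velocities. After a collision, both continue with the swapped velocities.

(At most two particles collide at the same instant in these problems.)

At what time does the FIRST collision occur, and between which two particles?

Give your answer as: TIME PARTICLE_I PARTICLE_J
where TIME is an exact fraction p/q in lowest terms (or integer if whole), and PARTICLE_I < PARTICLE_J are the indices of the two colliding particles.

Answer: 13/2 0 1

Derivation:
Pair (0,1): pos 0,13 vel -1,-3 -> gap=13, closing at 2/unit, collide at t=13/2
Earliest collision: t=13/2 between 0 and 1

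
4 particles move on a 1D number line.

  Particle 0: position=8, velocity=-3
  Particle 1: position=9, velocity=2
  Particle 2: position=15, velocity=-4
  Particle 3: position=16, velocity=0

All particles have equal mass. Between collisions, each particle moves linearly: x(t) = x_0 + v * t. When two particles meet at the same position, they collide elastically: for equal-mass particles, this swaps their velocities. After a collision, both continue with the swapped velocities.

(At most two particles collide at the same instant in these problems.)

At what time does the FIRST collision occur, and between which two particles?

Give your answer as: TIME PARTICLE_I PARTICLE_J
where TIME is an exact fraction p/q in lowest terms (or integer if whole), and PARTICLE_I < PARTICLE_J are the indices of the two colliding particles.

Pair (0,1): pos 8,9 vel -3,2 -> not approaching (rel speed -5 <= 0)
Pair (1,2): pos 9,15 vel 2,-4 -> gap=6, closing at 6/unit, collide at t=1
Pair (2,3): pos 15,16 vel -4,0 -> not approaching (rel speed -4 <= 0)
Earliest collision: t=1 between 1 and 2

Answer: 1 1 2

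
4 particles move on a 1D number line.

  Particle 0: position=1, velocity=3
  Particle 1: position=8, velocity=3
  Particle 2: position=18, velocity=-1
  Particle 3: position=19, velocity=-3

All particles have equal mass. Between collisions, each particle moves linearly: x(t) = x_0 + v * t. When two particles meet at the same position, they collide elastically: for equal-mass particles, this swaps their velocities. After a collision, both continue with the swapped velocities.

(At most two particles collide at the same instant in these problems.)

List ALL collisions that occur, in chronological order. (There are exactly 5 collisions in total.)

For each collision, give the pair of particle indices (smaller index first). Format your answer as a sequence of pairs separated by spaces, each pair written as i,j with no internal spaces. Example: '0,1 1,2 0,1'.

Answer: 2,3 1,2 2,3 0,1 1,2

Derivation:
Collision at t=1/2: particles 2 and 3 swap velocities; positions: p0=5/2 p1=19/2 p2=35/2 p3=35/2; velocities now: v0=3 v1=3 v2=-3 v3=-1
Collision at t=11/6: particles 1 and 2 swap velocities; positions: p0=13/2 p1=27/2 p2=27/2 p3=97/6; velocities now: v0=3 v1=-3 v2=3 v3=-1
Collision at t=5/2: particles 2 and 3 swap velocities; positions: p0=17/2 p1=23/2 p2=31/2 p3=31/2; velocities now: v0=3 v1=-3 v2=-1 v3=3
Collision at t=3: particles 0 and 1 swap velocities; positions: p0=10 p1=10 p2=15 p3=17; velocities now: v0=-3 v1=3 v2=-1 v3=3
Collision at t=17/4: particles 1 and 2 swap velocities; positions: p0=25/4 p1=55/4 p2=55/4 p3=83/4; velocities now: v0=-3 v1=-1 v2=3 v3=3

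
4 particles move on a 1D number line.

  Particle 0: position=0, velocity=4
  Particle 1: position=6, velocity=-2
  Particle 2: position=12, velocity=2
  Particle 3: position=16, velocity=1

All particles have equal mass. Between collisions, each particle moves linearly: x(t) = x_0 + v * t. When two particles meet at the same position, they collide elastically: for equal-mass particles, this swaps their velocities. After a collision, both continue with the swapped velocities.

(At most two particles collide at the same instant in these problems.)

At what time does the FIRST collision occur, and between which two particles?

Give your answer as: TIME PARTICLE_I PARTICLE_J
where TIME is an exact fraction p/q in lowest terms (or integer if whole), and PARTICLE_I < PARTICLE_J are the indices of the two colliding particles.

Pair (0,1): pos 0,6 vel 4,-2 -> gap=6, closing at 6/unit, collide at t=1
Pair (1,2): pos 6,12 vel -2,2 -> not approaching (rel speed -4 <= 0)
Pair (2,3): pos 12,16 vel 2,1 -> gap=4, closing at 1/unit, collide at t=4
Earliest collision: t=1 between 0 and 1

Answer: 1 0 1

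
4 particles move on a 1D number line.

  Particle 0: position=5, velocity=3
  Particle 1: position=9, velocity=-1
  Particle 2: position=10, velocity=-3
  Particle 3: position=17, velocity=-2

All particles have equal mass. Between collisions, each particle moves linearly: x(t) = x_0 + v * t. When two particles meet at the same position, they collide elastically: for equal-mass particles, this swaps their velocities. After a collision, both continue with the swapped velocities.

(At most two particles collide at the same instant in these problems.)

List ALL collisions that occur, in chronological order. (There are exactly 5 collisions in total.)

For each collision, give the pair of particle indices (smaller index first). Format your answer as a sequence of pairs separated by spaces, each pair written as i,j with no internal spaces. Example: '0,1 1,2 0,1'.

Collision at t=1/2: particles 1 and 2 swap velocities; positions: p0=13/2 p1=17/2 p2=17/2 p3=16; velocities now: v0=3 v1=-3 v2=-1 v3=-2
Collision at t=5/6: particles 0 and 1 swap velocities; positions: p0=15/2 p1=15/2 p2=49/6 p3=46/3; velocities now: v0=-3 v1=3 v2=-1 v3=-2
Collision at t=1: particles 1 and 2 swap velocities; positions: p0=7 p1=8 p2=8 p3=15; velocities now: v0=-3 v1=-1 v2=3 v3=-2
Collision at t=12/5: particles 2 and 3 swap velocities; positions: p0=14/5 p1=33/5 p2=61/5 p3=61/5; velocities now: v0=-3 v1=-1 v2=-2 v3=3
Collision at t=8: particles 1 and 2 swap velocities; positions: p0=-14 p1=1 p2=1 p3=29; velocities now: v0=-3 v1=-2 v2=-1 v3=3

Answer: 1,2 0,1 1,2 2,3 1,2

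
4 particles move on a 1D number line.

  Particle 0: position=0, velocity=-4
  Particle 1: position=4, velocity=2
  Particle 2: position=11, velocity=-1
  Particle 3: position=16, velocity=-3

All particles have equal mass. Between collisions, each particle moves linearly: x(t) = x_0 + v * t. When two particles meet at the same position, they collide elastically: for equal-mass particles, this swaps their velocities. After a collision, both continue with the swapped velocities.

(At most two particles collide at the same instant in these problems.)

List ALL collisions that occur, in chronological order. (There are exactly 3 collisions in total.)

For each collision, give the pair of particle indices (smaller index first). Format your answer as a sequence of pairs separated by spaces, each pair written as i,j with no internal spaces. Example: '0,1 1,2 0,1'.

Answer: 1,2 2,3 1,2

Derivation:
Collision at t=7/3: particles 1 and 2 swap velocities; positions: p0=-28/3 p1=26/3 p2=26/3 p3=9; velocities now: v0=-4 v1=-1 v2=2 v3=-3
Collision at t=12/5: particles 2 and 3 swap velocities; positions: p0=-48/5 p1=43/5 p2=44/5 p3=44/5; velocities now: v0=-4 v1=-1 v2=-3 v3=2
Collision at t=5/2: particles 1 and 2 swap velocities; positions: p0=-10 p1=17/2 p2=17/2 p3=9; velocities now: v0=-4 v1=-3 v2=-1 v3=2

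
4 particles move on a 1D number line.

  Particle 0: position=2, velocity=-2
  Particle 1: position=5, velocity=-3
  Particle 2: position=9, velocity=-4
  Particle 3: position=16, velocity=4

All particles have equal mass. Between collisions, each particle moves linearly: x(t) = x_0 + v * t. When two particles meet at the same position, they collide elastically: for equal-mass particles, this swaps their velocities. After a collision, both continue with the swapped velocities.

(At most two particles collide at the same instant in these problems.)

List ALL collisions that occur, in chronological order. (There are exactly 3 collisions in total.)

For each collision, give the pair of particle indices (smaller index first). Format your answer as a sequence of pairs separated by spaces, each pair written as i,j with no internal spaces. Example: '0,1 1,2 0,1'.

Answer: 0,1 1,2 0,1

Derivation:
Collision at t=3: particles 0 and 1 swap velocities; positions: p0=-4 p1=-4 p2=-3 p3=28; velocities now: v0=-3 v1=-2 v2=-4 v3=4
Collision at t=7/2: particles 1 and 2 swap velocities; positions: p0=-11/2 p1=-5 p2=-5 p3=30; velocities now: v0=-3 v1=-4 v2=-2 v3=4
Collision at t=4: particles 0 and 1 swap velocities; positions: p0=-7 p1=-7 p2=-6 p3=32; velocities now: v0=-4 v1=-3 v2=-2 v3=4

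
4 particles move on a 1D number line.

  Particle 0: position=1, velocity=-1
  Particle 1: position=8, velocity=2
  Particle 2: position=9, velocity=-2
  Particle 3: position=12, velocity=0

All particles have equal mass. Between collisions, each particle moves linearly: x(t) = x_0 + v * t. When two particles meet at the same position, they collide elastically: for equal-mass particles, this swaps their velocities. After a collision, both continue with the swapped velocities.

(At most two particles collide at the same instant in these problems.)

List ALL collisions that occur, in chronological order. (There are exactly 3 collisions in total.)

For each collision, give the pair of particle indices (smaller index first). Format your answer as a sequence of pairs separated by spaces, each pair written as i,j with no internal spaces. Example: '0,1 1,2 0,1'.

Collision at t=1/4: particles 1 and 2 swap velocities; positions: p0=3/4 p1=17/2 p2=17/2 p3=12; velocities now: v0=-1 v1=-2 v2=2 v3=0
Collision at t=2: particles 2 and 3 swap velocities; positions: p0=-1 p1=5 p2=12 p3=12; velocities now: v0=-1 v1=-2 v2=0 v3=2
Collision at t=8: particles 0 and 1 swap velocities; positions: p0=-7 p1=-7 p2=12 p3=24; velocities now: v0=-2 v1=-1 v2=0 v3=2

Answer: 1,2 2,3 0,1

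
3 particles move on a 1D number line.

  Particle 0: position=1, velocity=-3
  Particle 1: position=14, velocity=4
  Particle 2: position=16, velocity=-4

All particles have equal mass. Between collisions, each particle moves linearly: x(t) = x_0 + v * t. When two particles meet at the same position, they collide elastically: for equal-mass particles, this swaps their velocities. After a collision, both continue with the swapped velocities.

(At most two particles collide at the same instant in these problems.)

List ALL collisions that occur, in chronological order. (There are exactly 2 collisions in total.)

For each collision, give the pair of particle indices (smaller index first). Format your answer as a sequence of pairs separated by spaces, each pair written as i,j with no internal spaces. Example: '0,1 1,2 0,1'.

Answer: 1,2 0,1

Derivation:
Collision at t=1/4: particles 1 and 2 swap velocities; positions: p0=1/4 p1=15 p2=15; velocities now: v0=-3 v1=-4 v2=4
Collision at t=15: particles 0 and 1 swap velocities; positions: p0=-44 p1=-44 p2=74; velocities now: v0=-4 v1=-3 v2=4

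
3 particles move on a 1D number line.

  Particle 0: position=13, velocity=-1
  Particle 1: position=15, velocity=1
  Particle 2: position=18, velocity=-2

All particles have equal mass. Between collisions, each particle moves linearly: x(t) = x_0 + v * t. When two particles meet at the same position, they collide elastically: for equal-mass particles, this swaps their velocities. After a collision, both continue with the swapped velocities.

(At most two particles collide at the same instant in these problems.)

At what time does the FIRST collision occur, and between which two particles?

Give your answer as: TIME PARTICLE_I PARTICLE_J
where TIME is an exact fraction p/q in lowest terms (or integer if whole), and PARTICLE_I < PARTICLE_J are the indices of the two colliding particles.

Pair (0,1): pos 13,15 vel -1,1 -> not approaching (rel speed -2 <= 0)
Pair (1,2): pos 15,18 vel 1,-2 -> gap=3, closing at 3/unit, collide at t=1
Earliest collision: t=1 between 1 and 2

Answer: 1 1 2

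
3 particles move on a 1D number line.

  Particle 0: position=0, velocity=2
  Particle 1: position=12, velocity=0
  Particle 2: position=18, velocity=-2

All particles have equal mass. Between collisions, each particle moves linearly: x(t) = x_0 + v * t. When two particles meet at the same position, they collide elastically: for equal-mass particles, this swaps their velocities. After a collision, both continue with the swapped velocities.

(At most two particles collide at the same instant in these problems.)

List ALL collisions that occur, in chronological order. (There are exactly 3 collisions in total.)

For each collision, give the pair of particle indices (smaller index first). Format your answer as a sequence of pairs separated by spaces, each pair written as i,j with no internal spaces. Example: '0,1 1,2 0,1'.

Collision at t=3: particles 1 and 2 swap velocities; positions: p0=6 p1=12 p2=12; velocities now: v0=2 v1=-2 v2=0
Collision at t=9/2: particles 0 and 1 swap velocities; positions: p0=9 p1=9 p2=12; velocities now: v0=-2 v1=2 v2=0
Collision at t=6: particles 1 and 2 swap velocities; positions: p0=6 p1=12 p2=12; velocities now: v0=-2 v1=0 v2=2

Answer: 1,2 0,1 1,2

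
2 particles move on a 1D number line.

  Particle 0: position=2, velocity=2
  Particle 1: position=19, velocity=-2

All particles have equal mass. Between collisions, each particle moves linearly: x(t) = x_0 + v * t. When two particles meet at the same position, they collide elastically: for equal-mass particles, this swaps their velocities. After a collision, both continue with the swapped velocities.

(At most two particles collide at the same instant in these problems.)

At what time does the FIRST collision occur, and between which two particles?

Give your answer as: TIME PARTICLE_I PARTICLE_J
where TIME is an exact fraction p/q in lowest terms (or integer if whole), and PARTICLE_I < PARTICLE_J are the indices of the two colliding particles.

Answer: 17/4 0 1

Derivation:
Pair (0,1): pos 2,19 vel 2,-2 -> gap=17, closing at 4/unit, collide at t=17/4
Earliest collision: t=17/4 between 0 and 1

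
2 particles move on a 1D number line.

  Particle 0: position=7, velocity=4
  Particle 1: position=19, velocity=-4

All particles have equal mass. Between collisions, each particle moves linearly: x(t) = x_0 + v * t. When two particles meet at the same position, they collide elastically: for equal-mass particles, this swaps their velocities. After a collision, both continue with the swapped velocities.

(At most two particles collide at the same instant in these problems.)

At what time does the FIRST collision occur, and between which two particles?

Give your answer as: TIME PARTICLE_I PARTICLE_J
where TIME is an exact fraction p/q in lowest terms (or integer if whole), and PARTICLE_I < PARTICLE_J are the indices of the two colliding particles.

Pair (0,1): pos 7,19 vel 4,-4 -> gap=12, closing at 8/unit, collide at t=3/2
Earliest collision: t=3/2 between 0 and 1

Answer: 3/2 0 1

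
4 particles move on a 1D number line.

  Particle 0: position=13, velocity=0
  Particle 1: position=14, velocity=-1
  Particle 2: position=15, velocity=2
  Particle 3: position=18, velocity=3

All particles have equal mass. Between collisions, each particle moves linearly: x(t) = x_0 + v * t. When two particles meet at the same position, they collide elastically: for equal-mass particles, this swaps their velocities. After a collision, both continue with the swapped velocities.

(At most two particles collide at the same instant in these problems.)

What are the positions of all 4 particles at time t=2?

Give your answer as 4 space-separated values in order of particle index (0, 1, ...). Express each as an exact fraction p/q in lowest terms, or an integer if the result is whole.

Collision at t=1: particles 0 and 1 swap velocities; positions: p0=13 p1=13 p2=17 p3=21; velocities now: v0=-1 v1=0 v2=2 v3=3
Advance to t=2 (no further collisions before then); velocities: v0=-1 v1=0 v2=2 v3=3; positions = 12 13 19 24

Answer: 12 13 19 24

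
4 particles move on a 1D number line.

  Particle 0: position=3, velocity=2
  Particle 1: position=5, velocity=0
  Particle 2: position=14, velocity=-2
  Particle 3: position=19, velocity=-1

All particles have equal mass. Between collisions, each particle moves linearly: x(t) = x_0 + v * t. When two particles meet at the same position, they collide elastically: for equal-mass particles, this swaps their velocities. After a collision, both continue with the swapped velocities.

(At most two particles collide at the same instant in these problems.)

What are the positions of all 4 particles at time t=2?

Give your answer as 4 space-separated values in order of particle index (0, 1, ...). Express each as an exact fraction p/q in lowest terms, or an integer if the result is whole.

Answer: 5 7 10 17

Derivation:
Collision at t=1: particles 0 and 1 swap velocities; positions: p0=5 p1=5 p2=12 p3=18; velocities now: v0=0 v1=2 v2=-2 v3=-1
Advance to t=2 (no further collisions before then); velocities: v0=0 v1=2 v2=-2 v3=-1; positions = 5 7 10 17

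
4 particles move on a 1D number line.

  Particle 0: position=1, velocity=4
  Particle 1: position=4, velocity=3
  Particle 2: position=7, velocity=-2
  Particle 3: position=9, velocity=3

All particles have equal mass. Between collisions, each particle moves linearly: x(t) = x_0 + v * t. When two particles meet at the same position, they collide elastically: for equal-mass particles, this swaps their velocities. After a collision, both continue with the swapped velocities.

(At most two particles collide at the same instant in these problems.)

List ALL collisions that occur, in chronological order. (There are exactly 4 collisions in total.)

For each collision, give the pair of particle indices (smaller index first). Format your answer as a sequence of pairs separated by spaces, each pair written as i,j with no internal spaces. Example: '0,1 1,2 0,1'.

Answer: 1,2 0,1 1,2 2,3

Derivation:
Collision at t=3/5: particles 1 and 2 swap velocities; positions: p0=17/5 p1=29/5 p2=29/5 p3=54/5; velocities now: v0=4 v1=-2 v2=3 v3=3
Collision at t=1: particles 0 and 1 swap velocities; positions: p0=5 p1=5 p2=7 p3=12; velocities now: v0=-2 v1=4 v2=3 v3=3
Collision at t=3: particles 1 and 2 swap velocities; positions: p0=1 p1=13 p2=13 p3=18; velocities now: v0=-2 v1=3 v2=4 v3=3
Collision at t=8: particles 2 and 3 swap velocities; positions: p0=-9 p1=28 p2=33 p3=33; velocities now: v0=-2 v1=3 v2=3 v3=4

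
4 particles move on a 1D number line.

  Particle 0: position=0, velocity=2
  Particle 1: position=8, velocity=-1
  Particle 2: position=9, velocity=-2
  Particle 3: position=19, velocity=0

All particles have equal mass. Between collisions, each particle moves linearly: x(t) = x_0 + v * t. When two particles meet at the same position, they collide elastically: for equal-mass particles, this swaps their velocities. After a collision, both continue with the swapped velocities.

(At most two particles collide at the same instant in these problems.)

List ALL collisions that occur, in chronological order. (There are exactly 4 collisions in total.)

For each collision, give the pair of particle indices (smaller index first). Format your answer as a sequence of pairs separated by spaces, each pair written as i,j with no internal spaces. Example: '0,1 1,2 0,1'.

Collision at t=1: particles 1 and 2 swap velocities; positions: p0=2 p1=7 p2=7 p3=19; velocities now: v0=2 v1=-2 v2=-1 v3=0
Collision at t=9/4: particles 0 and 1 swap velocities; positions: p0=9/2 p1=9/2 p2=23/4 p3=19; velocities now: v0=-2 v1=2 v2=-1 v3=0
Collision at t=8/3: particles 1 and 2 swap velocities; positions: p0=11/3 p1=16/3 p2=16/3 p3=19; velocities now: v0=-2 v1=-1 v2=2 v3=0
Collision at t=19/2: particles 2 and 3 swap velocities; positions: p0=-10 p1=-3/2 p2=19 p3=19; velocities now: v0=-2 v1=-1 v2=0 v3=2

Answer: 1,2 0,1 1,2 2,3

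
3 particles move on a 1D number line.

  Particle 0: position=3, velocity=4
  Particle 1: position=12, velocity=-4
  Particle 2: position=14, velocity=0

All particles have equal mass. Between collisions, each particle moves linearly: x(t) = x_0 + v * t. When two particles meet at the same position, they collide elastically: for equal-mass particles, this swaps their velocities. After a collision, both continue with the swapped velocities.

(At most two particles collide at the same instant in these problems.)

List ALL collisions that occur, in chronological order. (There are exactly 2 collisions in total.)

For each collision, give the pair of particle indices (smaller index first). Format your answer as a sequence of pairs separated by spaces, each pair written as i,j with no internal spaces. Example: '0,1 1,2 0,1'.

Answer: 0,1 1,2

Derivation:
Collision at t=9/8: particles 0 and 1 swap velocities; positions: p0=15/2 p1=15/2 p2=14; velocities now: v0=-4 v1=4 v2=0
Collision at t=11/4: particles 1 and 2 swap velocities; positions: p0=1 p1=14 p2=14; velocities now: v0=-4 v1=0 v2=4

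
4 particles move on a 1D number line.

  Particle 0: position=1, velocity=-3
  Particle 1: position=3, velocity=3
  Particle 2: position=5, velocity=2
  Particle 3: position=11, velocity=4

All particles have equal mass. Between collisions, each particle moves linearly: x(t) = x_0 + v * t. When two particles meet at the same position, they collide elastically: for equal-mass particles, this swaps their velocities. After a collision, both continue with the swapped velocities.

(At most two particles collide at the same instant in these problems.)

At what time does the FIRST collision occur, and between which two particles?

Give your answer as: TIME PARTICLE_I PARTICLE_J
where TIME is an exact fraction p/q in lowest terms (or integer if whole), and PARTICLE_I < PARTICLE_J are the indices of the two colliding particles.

Pair (0,1): pos 1,3 vel -3,3 -> not approaching (rel speed -6 <= 0)
Pair (1,2): pos 3,5 vel 3,2 -> gap=2, closing at 1/unit, collide at t=2
Pair (2,3): pos 5,11 vel 2,4 -> not approaching (rel speed -2 <= 0)
Earliest collision: t=2 between 1 and 2

Answer: 2 1 2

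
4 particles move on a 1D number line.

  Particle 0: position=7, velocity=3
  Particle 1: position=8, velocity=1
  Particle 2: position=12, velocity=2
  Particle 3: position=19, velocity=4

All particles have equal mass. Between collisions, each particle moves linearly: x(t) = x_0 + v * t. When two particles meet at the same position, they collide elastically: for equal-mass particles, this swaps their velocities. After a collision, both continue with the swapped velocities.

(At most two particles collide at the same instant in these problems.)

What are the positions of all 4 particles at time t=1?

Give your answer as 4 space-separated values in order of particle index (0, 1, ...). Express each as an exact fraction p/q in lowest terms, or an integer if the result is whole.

Collision at t=1/2: particles 0 and 1 swap velocities; positions: p0=17/2 p1=17/2 p2=13 p3=21; velocities now: v0=1 v1=3 v2=2 v3=4
Advance to t=1 (no further collisions before then); velocities: v0=1 v1=3 v2=2 v3=4; positions = 9 10 14 23

Answer: 9 10 14 23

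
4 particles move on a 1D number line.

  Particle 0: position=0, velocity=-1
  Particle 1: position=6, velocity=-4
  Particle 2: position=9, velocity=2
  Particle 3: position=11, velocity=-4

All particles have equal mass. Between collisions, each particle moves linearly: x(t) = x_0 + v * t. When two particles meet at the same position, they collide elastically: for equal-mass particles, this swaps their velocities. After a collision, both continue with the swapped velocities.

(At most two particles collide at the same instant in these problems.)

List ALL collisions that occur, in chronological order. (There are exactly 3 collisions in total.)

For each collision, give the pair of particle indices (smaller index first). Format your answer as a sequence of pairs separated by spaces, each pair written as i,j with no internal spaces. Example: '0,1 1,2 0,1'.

Collision at t=1/3: particles 2 and 3 swap velocities; positions: p0=-1/3 p1=14/3 p2=29/3 p3=29/3; velocities now: v0=-1 v1=-4 v2=-4 v3=2
Collision at t=2: particles 0 and 1 swap velocities; positions: p0=-2 p1=-2 p2=3 p3=13; velocities now: v0=-4 v1=-1 v2=-4 v3=2
Collision at t=11/3: particles 1 and 2 swap velocities; positions: p0=-26/3 p1=-11/3 p2=-11/3 p3=49/3; velocities now: v0=-4 v1=-4 v2=-1 v3=2

Answer: 2,3 0,1 1,2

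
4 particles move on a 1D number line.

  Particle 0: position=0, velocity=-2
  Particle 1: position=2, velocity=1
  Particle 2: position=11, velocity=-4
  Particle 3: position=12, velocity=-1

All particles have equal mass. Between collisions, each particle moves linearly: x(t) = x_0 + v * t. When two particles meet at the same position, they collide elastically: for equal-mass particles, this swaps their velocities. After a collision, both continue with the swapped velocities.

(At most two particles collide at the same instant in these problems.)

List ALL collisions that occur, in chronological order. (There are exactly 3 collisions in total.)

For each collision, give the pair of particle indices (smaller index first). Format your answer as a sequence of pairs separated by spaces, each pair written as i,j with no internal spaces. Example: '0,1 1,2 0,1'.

Collision at t=9/5: particles 1 and 2 swap velocities; positions: p0=-18/5 p1=19/5 p2=19/5 p3=51/5; velocities now: v0=-2 v1=-4 v2=1 v3=-1
Collision at t=5: particles 2 and 3 swap velocities; positions: p0=-10 p1=-9 p2=7 p3=7; velocities now: v0=-2 v1=-4 v2=-1 v3=1
Collision at t=11/2: particles 0 and 1 swap velocities; positions: p0=-11 p1=-11 p2=13/2 p3=15/2; velocities now: v0=-4 v1=-2 v2=-1 v3=1

Answer: 1,2 2,3 0,1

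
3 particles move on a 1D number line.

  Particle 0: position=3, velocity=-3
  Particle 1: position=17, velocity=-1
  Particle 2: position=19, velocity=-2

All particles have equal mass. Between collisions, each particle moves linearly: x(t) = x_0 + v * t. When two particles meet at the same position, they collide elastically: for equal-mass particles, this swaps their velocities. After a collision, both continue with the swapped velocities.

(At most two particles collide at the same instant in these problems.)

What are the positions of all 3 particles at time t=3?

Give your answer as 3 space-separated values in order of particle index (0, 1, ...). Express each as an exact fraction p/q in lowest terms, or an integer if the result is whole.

Collision at t=2: particles 1 and 2 swap velocities; positions: p0=-3 p1=15 p2=15; velocities now: v0=-3 v1=-2 v2=-1
Advance to t=3 (no further collisions before then); velocities: v0=-3 v1=-2 v2=-1; positions = -6 13 14

Answer: -6 13 14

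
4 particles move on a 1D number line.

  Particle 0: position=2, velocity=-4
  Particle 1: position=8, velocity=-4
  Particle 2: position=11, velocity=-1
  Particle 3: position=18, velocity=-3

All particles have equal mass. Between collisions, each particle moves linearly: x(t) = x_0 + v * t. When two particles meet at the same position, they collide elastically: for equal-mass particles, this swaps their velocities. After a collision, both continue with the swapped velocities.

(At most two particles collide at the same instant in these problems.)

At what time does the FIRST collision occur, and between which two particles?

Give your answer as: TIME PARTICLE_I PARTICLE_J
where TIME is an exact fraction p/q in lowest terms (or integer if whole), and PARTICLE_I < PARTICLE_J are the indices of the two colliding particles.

Answer: 7/2 2 3

Derivation:
Pair (0,1): pos 2,8 vel -4,-4 -> not approaching (rel speed 0 <= 0)
Pair (1,2): pos 8,11 vel -4,-1 -> not approaching (rel speed -3 <= 0)
Pair (2,3): pos 11,18 vel -1,-3 -> gap=7, closing at 2/unit, collide at t=7/2
Earliest collision: t=7/2 between 2 and 3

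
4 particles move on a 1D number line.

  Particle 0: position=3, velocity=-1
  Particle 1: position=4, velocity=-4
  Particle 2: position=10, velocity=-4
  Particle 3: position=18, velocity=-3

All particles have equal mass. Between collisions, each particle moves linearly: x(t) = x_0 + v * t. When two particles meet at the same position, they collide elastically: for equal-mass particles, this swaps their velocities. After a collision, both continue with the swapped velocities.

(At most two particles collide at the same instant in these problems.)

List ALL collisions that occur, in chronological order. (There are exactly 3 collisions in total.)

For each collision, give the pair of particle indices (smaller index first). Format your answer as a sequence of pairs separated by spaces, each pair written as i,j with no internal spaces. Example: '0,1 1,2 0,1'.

Answer: 0,1 1,2 2,3

Derivation:
Collision at t=1/3: particles 0 and 1 swap velocities; positions: p0=8/3 p1=8/3 p2=26/3 p3=17; velocities now: v0=-4 v1=-1 v2=-4 v3=-3
Collision at t=7/3: particles 1 and 2 swap velocities; positions: p0=-16/3 p1=2/3 p2=2/3 p3=11; velocities now: v0=-4 v1=-4 v2=-1 v3=-3
Collision at t=15/2: particles 2 and 3 swap velocities; positions: p0=-26 p1=-20 p2=-9/2 p3=-9/2; velocities now: v0=-4 v1=-4 v2=-3 v3=-1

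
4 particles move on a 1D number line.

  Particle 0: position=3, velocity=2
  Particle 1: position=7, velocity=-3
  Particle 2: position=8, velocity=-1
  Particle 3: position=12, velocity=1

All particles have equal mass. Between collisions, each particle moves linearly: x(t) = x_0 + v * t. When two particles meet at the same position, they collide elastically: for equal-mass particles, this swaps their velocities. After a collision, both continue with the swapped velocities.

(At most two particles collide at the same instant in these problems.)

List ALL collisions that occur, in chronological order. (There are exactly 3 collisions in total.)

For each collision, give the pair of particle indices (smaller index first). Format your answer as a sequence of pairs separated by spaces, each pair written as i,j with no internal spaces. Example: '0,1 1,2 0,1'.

Answer: 0,1 1,2 2,3

Derivation:
Collision at t=4/5: particles 0 and 1 swap velocities; positions: p0=23/5 p1=23/5 p2=36/5 p3=64/5; velocities now: v0=-3 v1=2 v2=-1 v3=1
Collision at t=5/3: particles 1 and 2 swap velocities; positions: p0=2 p1=19/3 p2=19/3 p3=41/3; velocities now: v0=-3 v1=-1 v2=2 v3=1
Collision at t=9: particles 2 and 3 swap velocities; positions: p0=-20 p1=-1 p2=21 p3=21; velocities now: v0=-3 v1=-1 v2=1 v3=2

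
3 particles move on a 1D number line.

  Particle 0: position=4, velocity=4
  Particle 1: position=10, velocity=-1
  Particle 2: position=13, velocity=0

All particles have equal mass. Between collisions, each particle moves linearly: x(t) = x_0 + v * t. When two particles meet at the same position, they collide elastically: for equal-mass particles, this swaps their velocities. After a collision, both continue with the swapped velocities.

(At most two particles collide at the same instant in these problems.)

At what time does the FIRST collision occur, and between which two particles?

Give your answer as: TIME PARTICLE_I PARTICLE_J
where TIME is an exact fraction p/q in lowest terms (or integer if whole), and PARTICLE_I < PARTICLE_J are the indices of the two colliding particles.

Pair (0,1): pos 4,10 vel 4,-1 -> gap=6, closing at 5/unit, collide at t=6/5
Pair (1,2): pos 10,13 vel -1,0 -> not approaching (rel speed -1 <= 0)
Earliest collision: t=6/5 between 0 and 1

Answer: 6/5 0 1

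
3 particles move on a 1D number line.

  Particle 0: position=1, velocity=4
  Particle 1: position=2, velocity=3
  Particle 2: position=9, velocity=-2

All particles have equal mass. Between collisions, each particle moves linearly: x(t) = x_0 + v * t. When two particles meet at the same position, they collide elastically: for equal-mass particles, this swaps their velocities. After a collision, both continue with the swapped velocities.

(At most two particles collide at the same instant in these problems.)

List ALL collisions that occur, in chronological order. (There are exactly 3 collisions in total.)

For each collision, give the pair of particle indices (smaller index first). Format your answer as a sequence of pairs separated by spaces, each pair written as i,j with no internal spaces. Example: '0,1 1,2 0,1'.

Collision at t=1: particles 0 and 1 swap velocities; positions: p0=5 p1=5 p2=7; velocities now: v0=3 v1=4 v2=-2
Collision at t=4/3: particles 1 and 2 swap velocities; positions: p0=6 p1=19/3 p2=19/3; velocities now: v0=3 v1=-2 v2=4
Collision at t=7/5: particles 0 and 1 swap velocities; positions: p0=31/5 p1=31/5 p2=33/5; velocities now: v0=-2 v1=3 v2=4

Answer: 0,1 1,2 0,1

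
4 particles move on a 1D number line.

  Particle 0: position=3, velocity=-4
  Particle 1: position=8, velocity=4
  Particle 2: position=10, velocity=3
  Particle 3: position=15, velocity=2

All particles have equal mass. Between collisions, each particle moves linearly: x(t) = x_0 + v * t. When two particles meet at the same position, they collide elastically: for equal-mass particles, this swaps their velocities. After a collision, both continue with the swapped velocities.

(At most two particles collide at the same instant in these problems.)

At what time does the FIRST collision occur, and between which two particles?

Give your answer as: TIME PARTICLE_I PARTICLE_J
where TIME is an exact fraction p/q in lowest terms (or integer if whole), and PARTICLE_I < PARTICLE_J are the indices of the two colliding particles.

Answer: 2 1 2

Derivation:
Pair (0,1): pos 3,8 vel -4,4 -> not approaching (rel speed -8 <= 0)
Pair (1,2): pos 8,10 vel 4,3 -> gap=2, closing at 1/unit, collide at t=2
Pair (2,3): pos 10,15 vel 3,2 -> gap=5, closing at 1/unit, collide at t=5
Earliest collision: t=2 between 1 and 2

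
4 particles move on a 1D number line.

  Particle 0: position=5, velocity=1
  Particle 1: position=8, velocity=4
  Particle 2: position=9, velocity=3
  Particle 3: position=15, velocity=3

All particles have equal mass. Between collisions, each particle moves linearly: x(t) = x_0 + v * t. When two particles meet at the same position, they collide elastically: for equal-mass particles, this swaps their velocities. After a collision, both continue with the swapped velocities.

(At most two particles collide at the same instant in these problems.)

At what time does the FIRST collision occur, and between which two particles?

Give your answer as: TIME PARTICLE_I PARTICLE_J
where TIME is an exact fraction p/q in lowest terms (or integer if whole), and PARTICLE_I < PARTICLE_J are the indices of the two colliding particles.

Pair (0,1): pos 5,8 vel 1,4 -> not approaching (rel speed -3 <= 0)
Pair (1,2): pos 8,9 vel 4,3 -> gap=1, closing at 1/unit, collide at t=1
Pair (2,3): pos 9,15 vel 3,3 -> not approaching (rel speed 0 <= 0)
Earliest collision: t=1 between 1 and 2

Answer: 1 1 2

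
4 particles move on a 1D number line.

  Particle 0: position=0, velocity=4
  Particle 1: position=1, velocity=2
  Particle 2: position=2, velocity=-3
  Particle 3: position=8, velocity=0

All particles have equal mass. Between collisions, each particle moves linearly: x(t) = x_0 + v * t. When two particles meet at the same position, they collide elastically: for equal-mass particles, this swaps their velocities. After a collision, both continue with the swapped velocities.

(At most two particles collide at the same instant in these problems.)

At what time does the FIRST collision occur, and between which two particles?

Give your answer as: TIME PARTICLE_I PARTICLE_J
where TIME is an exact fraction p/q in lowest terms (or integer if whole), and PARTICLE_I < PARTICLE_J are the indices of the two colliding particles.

Pair (0,1): pos 0,1 vel 4,2 -> gap=1, closing at 2/unit, collide at t=1/2
Pair (1,2): pos 1,2 vel 2,-3 -> gap=1, closing at 5/unit, collide at t=1/5
Pair (2,3): pos 2,8 vel -3,0 -> not approaching (rel speed -3 <= 0)
Earliest collision: t=1/5 between 1 and 2

Answer: 1/5 1 2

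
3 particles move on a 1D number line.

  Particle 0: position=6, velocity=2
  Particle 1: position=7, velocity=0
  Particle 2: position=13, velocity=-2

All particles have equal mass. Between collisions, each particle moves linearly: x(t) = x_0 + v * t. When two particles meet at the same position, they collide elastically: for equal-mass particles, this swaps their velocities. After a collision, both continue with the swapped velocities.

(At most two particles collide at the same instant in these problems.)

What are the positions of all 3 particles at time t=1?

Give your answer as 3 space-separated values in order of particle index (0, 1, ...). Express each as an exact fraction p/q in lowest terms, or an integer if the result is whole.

Answer: 7 8 11

Derivation:
Collision at t=1/2: particles 0 and 1 swap velocities; positions: p0=7 p1=7 p2=12; velocities now: v0=0 v1=2 v2=-2
Advance to t=1 (no further collisions before then); velocities: v0=0 v1=2 v2=-2; positions = 7 8 11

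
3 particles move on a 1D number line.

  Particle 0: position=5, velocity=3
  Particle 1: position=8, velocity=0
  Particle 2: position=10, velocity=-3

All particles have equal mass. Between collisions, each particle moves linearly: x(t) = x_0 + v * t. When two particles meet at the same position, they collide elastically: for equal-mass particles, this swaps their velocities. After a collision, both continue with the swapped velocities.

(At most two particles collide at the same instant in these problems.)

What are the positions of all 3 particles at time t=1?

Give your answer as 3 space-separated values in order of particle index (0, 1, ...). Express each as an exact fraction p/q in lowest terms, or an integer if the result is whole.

Answer: 7 8 8

Derivation:
Collision at t=2/3: particles 1 and 2 swap velocities; positions: p0=7 p1=8 p2=8; velocities now: v0=3 v1=-3 v2=0
Collision at t=5/6: particles 0 and 1 swap velocities; positions: p0=15/2 p1=15/2 p2=8; velocities now: v0=-3 v1=3 v2=0
Collision at t=1: particles 1 and 2 swap velocities; positions: p0=7 p1=8 p2=8; velocities now: v0=-3 v1=0 v2=3
Advance to t=1 (no further collisions before then); velocities: v0=-3 v1=0 v2=3; positions = 7 8 8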